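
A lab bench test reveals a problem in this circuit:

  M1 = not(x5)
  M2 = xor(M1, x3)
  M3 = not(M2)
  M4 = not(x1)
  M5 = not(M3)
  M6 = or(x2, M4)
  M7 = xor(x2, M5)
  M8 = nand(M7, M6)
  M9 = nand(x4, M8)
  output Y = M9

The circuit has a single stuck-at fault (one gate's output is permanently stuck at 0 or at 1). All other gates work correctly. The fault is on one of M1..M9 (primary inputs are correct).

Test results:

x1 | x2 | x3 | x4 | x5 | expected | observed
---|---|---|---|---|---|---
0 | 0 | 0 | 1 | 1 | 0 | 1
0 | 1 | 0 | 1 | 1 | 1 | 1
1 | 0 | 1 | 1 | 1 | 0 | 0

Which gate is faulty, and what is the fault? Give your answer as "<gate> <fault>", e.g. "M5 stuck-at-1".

M7 stuck-at-1

Fault-free values for test 1 (x1=0, x2=0, x3=0, x4=1, x5=1): M1=0, M2=0, M3=1, M4=1, M5=0, M6=1, M7=0, M8=1, M9=0, giving Y=0. Observed 1.
Test 1: faults giving observed 1 are {M1 stuck-at-1, M2 stuck-at-1, M3 stuck-at-0, M5 stuck-at-1, M7 stuck-at-1, M8 stuck-at-0, M9 stuck-at-1}.
Test 2 (x1=0, x2=1, x3=0, x4=1, x5=1): fault-free M1=0, M2=0, M3=1, M4=1, M5=0, M6=1, M7=1, M8=0, M9=1 → 1; observed 1. Eliminates M1 stuck-at-1, M2 stuck-at-1, M3 stuck-at-0, M5 stuck-at-1.
Test 3 (x1=1, x2=0, x3=1, x4=1, x5=1): fault-free M1=0, M2=1, M3=0, M4=0, M5=1, M6=0, M7=1, M8=1, M9=0 → 0; observed 0. Eliminates M8 stuck-at-0, M9 stuck-at-1.
Only M7 stuck-at-1 is consistent with every test.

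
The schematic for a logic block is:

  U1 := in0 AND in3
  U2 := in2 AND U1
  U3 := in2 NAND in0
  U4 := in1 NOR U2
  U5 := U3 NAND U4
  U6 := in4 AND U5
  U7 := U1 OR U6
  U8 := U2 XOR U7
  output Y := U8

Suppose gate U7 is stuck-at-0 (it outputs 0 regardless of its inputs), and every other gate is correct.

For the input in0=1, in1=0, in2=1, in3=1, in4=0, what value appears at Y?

Propagate with U7 forced: U1=1, U2=1, U3=0, U4=0, U5=1, U6=0, U7=0 [stuck-at-0], U8=1.
So Y = 1. (Without the fault it would be 0.)

1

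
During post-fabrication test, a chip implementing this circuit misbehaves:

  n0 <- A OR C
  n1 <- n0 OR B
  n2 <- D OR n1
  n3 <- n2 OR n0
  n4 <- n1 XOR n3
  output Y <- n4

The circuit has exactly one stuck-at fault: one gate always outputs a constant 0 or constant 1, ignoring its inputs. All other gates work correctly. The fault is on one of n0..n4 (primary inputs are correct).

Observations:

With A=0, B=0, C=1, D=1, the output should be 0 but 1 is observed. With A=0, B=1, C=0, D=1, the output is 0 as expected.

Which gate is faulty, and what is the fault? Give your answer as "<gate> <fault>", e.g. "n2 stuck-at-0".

n0 stuck-at-0

Fault-free values for test 1 (A=0, B=0, C=1, D=1): n0=1, n1=1, n2=1, n3=1, n4=0, giving Y=0. Observed 1.
Test 1: faults giving observed 1 are {n0 stuck-at-0, n1 stuck-at-0, n3 stuck-at-0, n4 stuck-at-1}.
Test 2 (A=0, B=1, C=0, D=1): fault-free n0=0, n1=1, n2=1, n3=1, n4=0 → 0; observed 0. Eliminates n1 stuck-at-0, n3 stuck-at-0, n4 stuck-at-1.
Only n0 stuck-at-0 is consistent with every test.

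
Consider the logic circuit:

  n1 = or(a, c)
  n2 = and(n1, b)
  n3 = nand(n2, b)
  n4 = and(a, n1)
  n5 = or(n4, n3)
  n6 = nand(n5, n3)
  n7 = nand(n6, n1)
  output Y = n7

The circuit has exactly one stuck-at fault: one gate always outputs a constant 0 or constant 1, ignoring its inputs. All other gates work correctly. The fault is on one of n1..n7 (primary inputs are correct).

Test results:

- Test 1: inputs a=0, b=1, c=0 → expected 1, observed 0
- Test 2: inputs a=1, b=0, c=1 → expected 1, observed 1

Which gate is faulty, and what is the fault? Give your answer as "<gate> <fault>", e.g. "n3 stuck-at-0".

n1 stuck-at-1

Fault-free values for test 1 (a=0, b=1, c=0): n1=0, n2=0, n3=1, n4=0, n5=1, n6=0, n7=1, giving Y=1. Observed 0.
Test 1: faults giving observed 0 are {n1 stuck-at-1, n7 stuck-at-0}.
Test 2 (a=1, b=0, c=1): fault-free n1=1, n2=0, n3=1, n4=1, n5=1, n6=0, n7=1 → 1; observed 1. Eliminates n7 stuck-at-0.
Only n1 stuck-at-1 is consistent with every test.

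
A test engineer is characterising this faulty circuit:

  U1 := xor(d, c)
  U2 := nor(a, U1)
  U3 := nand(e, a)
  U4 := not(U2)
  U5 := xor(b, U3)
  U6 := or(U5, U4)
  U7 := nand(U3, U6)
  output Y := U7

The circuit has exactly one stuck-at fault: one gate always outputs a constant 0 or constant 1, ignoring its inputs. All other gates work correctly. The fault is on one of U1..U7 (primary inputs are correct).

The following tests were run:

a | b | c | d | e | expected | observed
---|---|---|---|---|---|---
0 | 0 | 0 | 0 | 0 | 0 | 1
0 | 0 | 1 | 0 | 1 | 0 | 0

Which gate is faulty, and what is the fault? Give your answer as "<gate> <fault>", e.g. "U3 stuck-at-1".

U5 stuck-at-0

Fault-free values for test 1 (a=0, b=0, c=0, d=0, e=0): U1=0, U2=1, U3=1, U4=0, U5=1, U6=1, U7=0, giving Y=0. Observed 1.
Test 1: faults giving observed 1 are {U3 stuck-at-0, U5 stuck-at-0, U6 stuck-at-0, U7 stuck-at-1}.
Test 2 (a=0, b=0, c=1, d=0, e=1): fault-free U1=1, U2=0, U3=1, U4=1, U5=1, U6=1, U7=0 → 0; observed 0. Eliminates U3 stuck-at-0, U6 stuck-at-0, U7 stuck-at-1.
Only U5 stuck-at-0 is consistent with every test.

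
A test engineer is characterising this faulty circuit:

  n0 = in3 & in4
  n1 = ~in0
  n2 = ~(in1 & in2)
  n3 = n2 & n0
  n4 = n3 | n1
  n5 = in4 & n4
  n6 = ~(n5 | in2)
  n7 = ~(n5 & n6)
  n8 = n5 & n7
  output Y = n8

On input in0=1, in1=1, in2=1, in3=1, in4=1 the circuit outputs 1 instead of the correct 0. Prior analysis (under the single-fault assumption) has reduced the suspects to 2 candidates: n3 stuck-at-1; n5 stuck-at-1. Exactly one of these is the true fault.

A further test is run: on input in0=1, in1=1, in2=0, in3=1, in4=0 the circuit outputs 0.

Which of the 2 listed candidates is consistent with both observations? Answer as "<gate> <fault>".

Evaluate each candidate on input in0=1, in1=1, in2=0, in3=1, in4=0:
  n3 stuck-at-1: n0=0, n1=0, n2=1, n3=1 [stuck-at-1], n4=1, n5=0, n6=1, n7=1, n8=0 → 0 — matches
  n5 stuck-at-1: n0=0, n1=0, n2=1, n3=0, n4=0, n5=1 [stuck-at-1], n6=0, n7=1, n8=1 → 1 — eliminated
Only n3 stuck-at-1 reproduces the observed 0.

n3 stuck-at-1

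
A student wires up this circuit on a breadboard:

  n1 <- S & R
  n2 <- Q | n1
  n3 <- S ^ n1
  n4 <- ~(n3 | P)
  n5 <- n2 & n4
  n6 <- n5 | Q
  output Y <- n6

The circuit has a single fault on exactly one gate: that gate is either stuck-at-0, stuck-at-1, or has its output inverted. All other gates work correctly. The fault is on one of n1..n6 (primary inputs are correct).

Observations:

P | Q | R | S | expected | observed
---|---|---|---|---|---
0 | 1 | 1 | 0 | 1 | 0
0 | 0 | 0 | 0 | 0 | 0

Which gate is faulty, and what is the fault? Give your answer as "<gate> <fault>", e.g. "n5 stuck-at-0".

Fault-free values for test 1 (P=0, Q=1, R=1, S=0): n1=0, n2=1, n3=0, n4=1, n5=1, n6=1, giving Y=1. Observed 0.
Test 1: faults giving observed 0 are {n6 stuck-at-0, n6 inverted output}.
Test 2 (P=0, Q=0, R=0, S=0): fault-free n1=0, n2=0, n3=0, n4=1, n5=0, n6=0 → 0; observed 0. Eliminates n6 inverted output.
Only n6 stuck-at-0 is consistent with every test.

n6 stuck-at-0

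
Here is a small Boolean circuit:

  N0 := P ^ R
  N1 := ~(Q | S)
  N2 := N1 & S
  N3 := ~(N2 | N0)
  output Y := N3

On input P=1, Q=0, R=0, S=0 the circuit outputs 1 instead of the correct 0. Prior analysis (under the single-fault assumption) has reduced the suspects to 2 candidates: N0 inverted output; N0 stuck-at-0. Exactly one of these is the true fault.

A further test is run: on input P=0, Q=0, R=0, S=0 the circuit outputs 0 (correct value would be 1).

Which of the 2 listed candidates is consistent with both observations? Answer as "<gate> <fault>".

Evaluate each candidate on input P=0, Q=0, R=0, S=0:
  N0 inverted output: N0=1 [inverted output], N1=1, N2=0, N3=0 → 0 — matches
  N0 stuck-at-0: N0=0 [stuck-at-0], N1=1, N2=0, N3=1 → 1 — eliminated
Only N0 inverted output reproduces the observed 0.

N0 inverted output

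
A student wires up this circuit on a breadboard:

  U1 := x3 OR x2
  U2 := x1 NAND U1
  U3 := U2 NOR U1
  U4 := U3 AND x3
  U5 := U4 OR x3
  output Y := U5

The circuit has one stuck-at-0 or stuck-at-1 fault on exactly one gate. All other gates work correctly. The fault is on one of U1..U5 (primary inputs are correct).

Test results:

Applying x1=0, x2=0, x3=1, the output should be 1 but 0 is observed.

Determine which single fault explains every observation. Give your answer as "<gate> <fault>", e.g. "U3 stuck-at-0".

Fault-free values for test 1 (x1=0, x2=0, x3=1): U1=1, U2=1, U3=0, U4=0, U5=1, giving Y=1. Observed 0.
Test 1: faults giving observed 0 are {U5 stuck-at-0}.
Only U5 stuck-at-0 is consistent with every test.

U5 stuck-at-0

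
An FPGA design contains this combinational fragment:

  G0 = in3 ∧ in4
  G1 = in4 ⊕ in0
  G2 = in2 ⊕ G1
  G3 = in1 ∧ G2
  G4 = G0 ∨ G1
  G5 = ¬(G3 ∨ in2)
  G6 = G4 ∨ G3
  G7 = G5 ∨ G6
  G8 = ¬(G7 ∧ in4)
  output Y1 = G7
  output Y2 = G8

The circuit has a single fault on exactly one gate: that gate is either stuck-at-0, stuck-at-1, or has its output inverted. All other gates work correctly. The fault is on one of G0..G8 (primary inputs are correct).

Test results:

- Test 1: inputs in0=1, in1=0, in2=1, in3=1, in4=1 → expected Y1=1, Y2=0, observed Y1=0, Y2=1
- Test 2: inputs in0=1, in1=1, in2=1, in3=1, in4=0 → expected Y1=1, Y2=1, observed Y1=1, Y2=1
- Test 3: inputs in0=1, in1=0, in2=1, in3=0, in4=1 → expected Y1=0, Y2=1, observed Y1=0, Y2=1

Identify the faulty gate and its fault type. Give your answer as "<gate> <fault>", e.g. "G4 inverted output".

G0 stuck-at-0

Fault-free values for test 1 (in0=1, in1=0, in2=1, in3=1, in4=1): G0=1, G1=0, G2=1, G3=0, G4=1, G5=0, G6=1, G7=1, G8=0, giving Y1=1, Y2=0. Observed Y1=0, Y2=1.
Test 1: faults giving observed Y1=0, Y2=1 are {G0 stuck-at-0, G0 inverted output, G4 stuck-at-0, G4 inverted output, G6 stuck-at-0, G6 inverted output, G7 stuck-at-0, G7 inverted output}.
Test 2 (in0=1, in1=1, in2=1, in3=1, in4=0): fault-free G0=0, G1=1, G2=0, G3=0, G4=1, G5=0, G6=1, G7=1, G8=1 → Y1=1, Y2=1; observed Y1=1, Y2=1. Eliminates G4 stuck-at-0, G4 inverted output, G6 stuck-at-0, G6 inverted output, G7 stuck-at-0, G7 inverted output.
Test 3 (in0=1, in1=0, in2=1, in3=0, in4=1): fault-free G0=0, G1=0, G2=1, G3=0, G4=0, G5=0, G6=0, G7=0, G8=1 → Y1=0, Y2=1; observed Y1=0, Y2=1. Eliminates G0 inverted output.
Only G0 stuck-at-0 is consistent with every test.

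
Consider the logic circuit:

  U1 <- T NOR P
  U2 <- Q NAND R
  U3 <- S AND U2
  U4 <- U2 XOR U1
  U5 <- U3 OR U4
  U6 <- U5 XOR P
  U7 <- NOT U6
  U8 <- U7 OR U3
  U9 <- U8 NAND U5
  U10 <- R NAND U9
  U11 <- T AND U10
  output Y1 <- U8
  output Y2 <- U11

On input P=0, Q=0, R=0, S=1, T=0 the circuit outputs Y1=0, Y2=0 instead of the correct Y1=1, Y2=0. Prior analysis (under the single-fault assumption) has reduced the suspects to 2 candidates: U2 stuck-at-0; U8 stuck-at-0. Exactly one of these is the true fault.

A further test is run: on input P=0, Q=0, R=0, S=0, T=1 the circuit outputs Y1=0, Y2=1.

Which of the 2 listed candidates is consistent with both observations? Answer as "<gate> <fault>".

Evaluate each candidate on input P=0, Q=0, R=0, S=0, T=1:
  U2 stuck-at-0: U1=0, U2=0 [stuck-at-0], U3=0, U4=0, U5=0, U6=0, U7=1, U8=1, U9=1, U10=1, U11=1 → Y1=1, Y2=1 — eliminated
  U8 stuck-at-0: U1=0, U2=1, U3=0, U4=1, U5=1, U6=1, U7=0, U8=0 [stuck-at-0], U9=1, U10=1, U11=1 → Y1=0, Y2=1 — matches
Only U8 stuck-at-0 reproduces the observed Y1=0, Y2=1.

U8 stuck-at-0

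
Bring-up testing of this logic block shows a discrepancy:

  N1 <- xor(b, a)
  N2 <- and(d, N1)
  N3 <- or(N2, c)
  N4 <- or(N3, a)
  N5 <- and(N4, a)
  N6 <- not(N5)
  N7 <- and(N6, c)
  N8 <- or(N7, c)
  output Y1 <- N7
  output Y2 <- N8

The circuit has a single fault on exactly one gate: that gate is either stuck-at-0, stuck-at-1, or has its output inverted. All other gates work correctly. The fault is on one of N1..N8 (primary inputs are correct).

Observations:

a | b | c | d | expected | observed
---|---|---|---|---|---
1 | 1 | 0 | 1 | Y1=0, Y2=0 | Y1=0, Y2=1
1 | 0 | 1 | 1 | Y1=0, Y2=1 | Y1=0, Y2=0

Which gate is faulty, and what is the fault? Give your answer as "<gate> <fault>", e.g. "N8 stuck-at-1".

N8 inverted output

Fault-free values for test 1 (a=1, b=1, c=0, d=1): N1=0, N2=0, N3=0, N4=1, N5=1, N6=0, N7=0, N8=0, giving Y1=0, Y2=0. Observed Y1=0, Y2=1.
Test 1: faults giving observed Y1=0, Y2=1 are {N8 stuck-at-1, N8 inverted output}.
Test 2 (a=1, b=0, c=1, d=1): fault-free N1=1, N2=1, N3=1, N4=1, N5=1, N6=0, N7=0, N8=1 → Y1=0, Y2=1; observed Y1=0, Y2=0. Eliminates N8 stuck-at-1.
Only N8 inverted output is consistent with every test.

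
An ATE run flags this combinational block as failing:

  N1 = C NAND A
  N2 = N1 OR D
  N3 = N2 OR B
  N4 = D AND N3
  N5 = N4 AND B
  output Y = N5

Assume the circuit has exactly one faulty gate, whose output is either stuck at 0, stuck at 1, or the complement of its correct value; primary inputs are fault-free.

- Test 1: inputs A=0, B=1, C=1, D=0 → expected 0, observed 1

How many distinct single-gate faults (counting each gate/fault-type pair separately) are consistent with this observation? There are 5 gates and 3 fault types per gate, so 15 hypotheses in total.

Fault-free: N1=1, N2=1, N3=1, N4=0, N5=0 → 0. Observed 1.
  N1: none of the 3 fault types match ✗
  N2: none of the 3 fault types match ✗
  N3: none of the 3 fault types match ✗
  N4: stuck-at-1, inverted output ✓; others ✗
  N5: stuck-at-1, inverted output ✓; others ✗
Consistent faults: {N4 stuck-at-1, N4 inverted output, N5 stuck-at-1, N5 inverted output} — 4 in all.

4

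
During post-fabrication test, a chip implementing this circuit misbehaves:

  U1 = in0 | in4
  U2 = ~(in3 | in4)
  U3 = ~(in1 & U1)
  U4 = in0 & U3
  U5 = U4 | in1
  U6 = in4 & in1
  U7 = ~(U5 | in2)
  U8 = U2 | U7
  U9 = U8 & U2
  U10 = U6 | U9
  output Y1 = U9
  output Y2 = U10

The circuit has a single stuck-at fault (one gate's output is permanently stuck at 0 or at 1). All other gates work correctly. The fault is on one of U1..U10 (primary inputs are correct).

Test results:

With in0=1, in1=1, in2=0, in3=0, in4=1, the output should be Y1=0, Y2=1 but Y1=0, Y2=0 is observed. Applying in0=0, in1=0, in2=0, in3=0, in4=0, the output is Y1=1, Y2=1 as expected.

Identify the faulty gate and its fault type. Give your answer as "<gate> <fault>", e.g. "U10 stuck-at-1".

U6 stuck-at-0

Fault-free values for test 1 (in0=1, in1=1, in2=0, in3=0, in4=1): U1=1, U2=0, U3=0, U4=0, U5=1, U6=1, U7=0, U8=0, U9=0, U10=1, giving Y1=0, Y2=1. Observed Y1=0, Y2=0.
Test 1: faults giving observed Y1=0, Y2=0 are {U6 stuck-at-0, U10 stuck-at-0}.
Test 2 (in0=0, in1=0, in2=0, in3=0, in4=0): fault-free U1=0, U2=1, U3=1, U4=0, U5=0, U6=0, U7=1, U8=1, U9=1, U10=1 → Y1=1, Y2=1; observed Y1=1, Y2=1. Eliminates U10 stuck-at-0.
Only U6 stuck-at-0 is consistent with every test.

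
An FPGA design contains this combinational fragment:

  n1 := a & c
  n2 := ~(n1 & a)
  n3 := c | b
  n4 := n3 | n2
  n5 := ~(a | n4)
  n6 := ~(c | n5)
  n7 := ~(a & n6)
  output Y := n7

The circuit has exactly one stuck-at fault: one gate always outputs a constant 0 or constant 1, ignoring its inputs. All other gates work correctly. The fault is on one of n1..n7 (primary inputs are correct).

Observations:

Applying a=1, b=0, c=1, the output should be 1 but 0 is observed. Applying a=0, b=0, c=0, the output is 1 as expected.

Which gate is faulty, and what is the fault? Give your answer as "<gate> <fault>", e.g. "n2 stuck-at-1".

Fault-free values for test 1 (a=1, b=0, c=1): n1=1, n2=0, n3=1, n4=1, n5=0, n6=0, n7=1, giving Y=1. Observed 0.
Test 1: faults giving observed 0 are {n6 stuck-at-1, n7 stuck-at-0}.
Test 2 (a=0, b=0, c=0): fault-free n1=0, n2=1, n3=0, n4=1, n5=0, n6=1, n7=1 → 1; observed 1. Eliminates n7 stuck-at-0.
Only n6 stuck-at-1 is consistent with every test.

n6 stuck-at-1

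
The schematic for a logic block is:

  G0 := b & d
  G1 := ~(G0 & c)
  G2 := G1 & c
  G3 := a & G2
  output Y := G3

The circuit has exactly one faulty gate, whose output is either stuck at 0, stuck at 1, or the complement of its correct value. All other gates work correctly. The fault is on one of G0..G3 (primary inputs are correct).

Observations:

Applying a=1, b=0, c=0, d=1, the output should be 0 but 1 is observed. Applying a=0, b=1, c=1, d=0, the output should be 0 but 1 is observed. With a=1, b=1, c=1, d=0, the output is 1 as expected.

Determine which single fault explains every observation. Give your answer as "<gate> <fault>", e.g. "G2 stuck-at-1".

Fault-free values for test 1 (a=1, b=0, c=0, d=1): G0=0, G1=1, G2=0, G3=0, giving Y=0. Observed 1.
Test 1: faults giving observed 1 are {G2 stuck-at-1, G2 inverted output, G3 stuck-at-1, G3 inverted output}.
Test 2 (a=0, b=1, c=1, d=0): fault-free G0=0, G1=1, G2=1, G3=0 → 0; observed 1. Eliminates G2 stuck-at-1, G2 inverted output.
Test 3 (a=1, b=1, c=1, d=0): fault-free G0=0, G1=1, G2=1, G3=1 → 1; observed 1. Eliminates G3 inverted output.
Only G3 stuck-at-1 is consistent with every test.

G3 stuck-at-1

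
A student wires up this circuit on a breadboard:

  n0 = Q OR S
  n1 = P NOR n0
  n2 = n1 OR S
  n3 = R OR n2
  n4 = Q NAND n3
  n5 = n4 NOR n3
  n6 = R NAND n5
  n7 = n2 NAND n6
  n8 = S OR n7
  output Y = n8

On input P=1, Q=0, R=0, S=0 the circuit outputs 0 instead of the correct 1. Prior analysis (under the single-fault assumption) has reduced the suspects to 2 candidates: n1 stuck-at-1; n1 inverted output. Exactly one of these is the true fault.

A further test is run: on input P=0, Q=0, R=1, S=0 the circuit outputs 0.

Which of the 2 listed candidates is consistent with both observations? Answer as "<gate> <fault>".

Evaluate each candidate on input P=0, Q=0, R=1, S=0:
  n1 stuck-at-1: n0=0, n1=1 [stuck-at-1], n2=1, n3=1, n4=1, n5=0, n6=1, n7=0, n8=0 → 0 — matches
  n1 inverted output: n0=0, n1=0 [inverted output], n2=0, n3=1, n4=1, n5=0, n6=1, n7=1, n8=1 → 1 — eliminated
Only n1 stuck-at-1 reproduces the observed 0.

n1 stuck-at-1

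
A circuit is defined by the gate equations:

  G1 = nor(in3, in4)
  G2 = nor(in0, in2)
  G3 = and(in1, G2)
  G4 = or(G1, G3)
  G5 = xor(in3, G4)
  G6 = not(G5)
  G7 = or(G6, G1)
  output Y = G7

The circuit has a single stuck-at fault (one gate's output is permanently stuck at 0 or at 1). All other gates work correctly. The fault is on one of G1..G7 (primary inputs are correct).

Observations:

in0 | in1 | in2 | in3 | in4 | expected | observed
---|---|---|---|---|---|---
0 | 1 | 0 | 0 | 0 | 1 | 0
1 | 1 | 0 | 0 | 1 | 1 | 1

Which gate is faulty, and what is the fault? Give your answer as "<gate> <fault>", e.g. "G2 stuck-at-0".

G1 stuck-at-0

Fault-free values for test 1 (in0=0, in1=1, in2=0, in3=0, in4=0): G1=1, G2=1, G3=1, G4=1, G5=1, G6=0, G7=1, giving Y=1. Observed 0.
Test 1: faults giving observed 0 are {G1 stuck-at-0, G7 stuck-at-0}.
Test 2 (in0=1, in1=1, in2=0, in3=0, in4=1): fault-free G1=0, G2=0, G3=0, G4=0, G5=0, G6=1, G7=1 → 1; observed 1. Eliminates G7 stuck-at-0.
Only G1 stuck-at-0 is consistent with every test.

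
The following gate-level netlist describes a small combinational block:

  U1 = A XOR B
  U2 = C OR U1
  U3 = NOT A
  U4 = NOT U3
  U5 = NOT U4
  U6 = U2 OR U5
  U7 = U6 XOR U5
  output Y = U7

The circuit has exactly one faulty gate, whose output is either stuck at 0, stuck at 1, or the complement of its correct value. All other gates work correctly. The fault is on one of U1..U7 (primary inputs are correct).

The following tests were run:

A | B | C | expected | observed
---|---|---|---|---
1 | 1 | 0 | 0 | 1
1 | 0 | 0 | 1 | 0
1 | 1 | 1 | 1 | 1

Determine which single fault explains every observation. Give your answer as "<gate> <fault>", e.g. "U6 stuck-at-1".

Fault-free values for test 1 (A=1, B=1, C=0): U1=0, U2=0, U3=0, U4=1, U5=0, U6=0, U7=0, giving Y=0. Observed 1.
Test 1: faults giving observed 1 are {U1 stuck-at-1, U1 inverted output, U2 stuck-at-1, U2 inverted output, U6 stuck-at-1, U6 inverted output, U7 stuck-at-1, U7 inverted output}.
Test 2 (A=1, B=0, C=0): fault-free U1=1, U2=1, U3=0, U4=1, U5=0, U6=1, U7=1 → 1; observed 0. Eliminates U1 stuck-at-1, U2 stuck-at-1, U6 stuck-at-1, U7 stuck-at-1.
Test 3 (A=1, B=1, C=1): fault-free U1=0, U2=1, U3=0, U4=1, U5=0, U6=1, U7=1 → 1; observed 1. Eliminates U2 inverted output, U6 inverted output, U7 inverted output.
Only U1 inverted output is consistent with every test.

U1 inverted output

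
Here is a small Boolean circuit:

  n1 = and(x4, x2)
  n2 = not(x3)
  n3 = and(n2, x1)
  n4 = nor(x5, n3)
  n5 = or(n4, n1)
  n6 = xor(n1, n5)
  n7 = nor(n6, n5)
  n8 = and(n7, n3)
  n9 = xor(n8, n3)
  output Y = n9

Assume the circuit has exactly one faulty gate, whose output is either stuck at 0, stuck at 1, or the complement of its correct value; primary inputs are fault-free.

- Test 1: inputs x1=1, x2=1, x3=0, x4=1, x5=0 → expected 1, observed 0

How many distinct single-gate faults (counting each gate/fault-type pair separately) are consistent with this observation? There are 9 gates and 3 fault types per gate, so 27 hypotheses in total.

12

Fault-free: n1=1, n2=1, n3=1, n4=0, n5=1, n6=0, n7=0, n8=0, n9=1 → 1. Observed 0.
  n1: stuck-at-0, inverted output ✓; others ✗
  n2: stuck-at-0, inverted output ✓; others ✗
  n3: stuck-at-0, inverted output ✓; others ✗
  n4: none of the 3 fault types match ✗
  n5: none of the 3 fault types match ✗
  n6: none of the 3 fault types match ✗
  n7: stuck-at-1, inverted output ✓; others ✗
  n8: stuck-at-1, inverted output ✓; others ✗
  n9: stuck-at-0, inverted output ✓; others ✗
Consistent faults: {n1 stuck-at-0, n1 inverted output, n2 stuck-at-0, n2 inverted output, n3 stuck-at-0, n3 inverted output, n7 stuck-at-1, n7 inverted output, n8 stuck-at-1, n8 inverted output, n9 stuck-at-0, n9 inverted output} — 12 in all.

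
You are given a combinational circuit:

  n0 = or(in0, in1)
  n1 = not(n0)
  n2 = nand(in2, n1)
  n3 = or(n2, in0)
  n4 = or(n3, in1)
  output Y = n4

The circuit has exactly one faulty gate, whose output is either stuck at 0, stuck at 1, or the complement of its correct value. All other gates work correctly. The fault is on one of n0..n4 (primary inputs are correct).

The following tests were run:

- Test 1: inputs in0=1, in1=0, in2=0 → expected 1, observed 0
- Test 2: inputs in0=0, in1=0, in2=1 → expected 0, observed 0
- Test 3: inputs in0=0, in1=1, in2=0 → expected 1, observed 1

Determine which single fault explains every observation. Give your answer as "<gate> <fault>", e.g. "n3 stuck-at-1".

n3 stuck-at-0

Fault-free values for test 1 (in0=1, in1=0, in2=0): n0=1, n1=0, n2=1, n3=1, n4=1, giving Y=1. Observed 0.
Test 1: faults giving observed 0 are {n3 stuck-at-0, n3 inverted output, n4 stuck-at-0, n4 inverted output}.
Test 2 (in0=0, in1=0, in2=1): fault-free n0=0, n1=1, n2=0, n3=0, n4=0 → 0; observed 0. Eliminates n3 inverted output, n4 inverted output.
Test 3 (in0=0, in1=1, in2=0): fault-free n0=1, n1=0, n2=1, n3=1, n4=1 → 1; observed 1. Eliminates n4 stuck-at-0.
Only n3 stuck-at-0 is consistent with every test.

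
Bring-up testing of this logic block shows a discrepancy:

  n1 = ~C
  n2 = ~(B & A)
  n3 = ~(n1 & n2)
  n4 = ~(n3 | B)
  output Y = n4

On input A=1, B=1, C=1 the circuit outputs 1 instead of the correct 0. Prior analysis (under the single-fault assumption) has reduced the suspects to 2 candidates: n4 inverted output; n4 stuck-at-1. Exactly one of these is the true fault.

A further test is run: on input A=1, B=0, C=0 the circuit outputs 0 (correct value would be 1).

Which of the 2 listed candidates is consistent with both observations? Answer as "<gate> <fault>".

Evaluate each candidate on input A=1, B=0, C=0:
  n4 inverted output: n1=1, n2=1, n3=0, n4=0 [inverted output] → 0 — matches
  n4 stuck-at-1: n1=1, n2=1, n3=0, n4=1 [stuck-at-1] → 1 — eliminated
Only n4 inverted output reproduces the observed 0.

n4 inverted output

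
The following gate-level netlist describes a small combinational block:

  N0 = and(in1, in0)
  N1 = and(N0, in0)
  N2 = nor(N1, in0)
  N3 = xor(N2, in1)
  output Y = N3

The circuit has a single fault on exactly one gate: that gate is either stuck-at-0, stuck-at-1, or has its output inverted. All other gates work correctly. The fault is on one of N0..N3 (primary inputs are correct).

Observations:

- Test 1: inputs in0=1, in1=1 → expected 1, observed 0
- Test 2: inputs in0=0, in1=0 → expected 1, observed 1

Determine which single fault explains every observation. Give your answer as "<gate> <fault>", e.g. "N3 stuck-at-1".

N2 stuck-at-1

Fault-free values for test 1 (in0=1, in1=1): N0=1, N1=1, N2=0, N3=1, giving Y=1. Observed 0.
Test 1: faults giving observed 0 are {N2 stuck-at-1, N2 inverted output, N3 stuck-at-0, N3 inverted output}.
Test 2 (in0=0, in1=0): fault-free N0=0, N1=0, N2=1, N3=1 → 1; observed 1. Eliminates N2 inverted output, N3 stuck-at-0, N3 inverted output.
Only N2 stuck-at-1 is consistent with every test.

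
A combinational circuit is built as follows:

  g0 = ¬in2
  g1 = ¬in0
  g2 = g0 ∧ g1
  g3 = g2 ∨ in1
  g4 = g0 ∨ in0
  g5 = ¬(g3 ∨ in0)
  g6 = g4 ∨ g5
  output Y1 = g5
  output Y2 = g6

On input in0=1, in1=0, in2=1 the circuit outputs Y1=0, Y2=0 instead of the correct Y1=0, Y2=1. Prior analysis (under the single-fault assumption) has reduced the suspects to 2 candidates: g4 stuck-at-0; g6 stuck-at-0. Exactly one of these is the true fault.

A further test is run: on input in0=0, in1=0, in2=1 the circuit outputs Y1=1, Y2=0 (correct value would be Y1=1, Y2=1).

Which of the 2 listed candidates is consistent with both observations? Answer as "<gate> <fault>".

Evaluate each candidate on input in0=0, in1=0, in2=1:
  g4 stuck-at-0: g0=0, g1=1, g2=0, g3=0, g4=0 [stuck-at-0], g5=1, g6=1 → Y1=1, Y2=1 — eliminated
  g6 stuck-at-0: g0=0, g1=1, g2=0, g3=0, g4=0, g5=1, g6=0 [stuck-at-0] → Y1=1, Y2=0 — matches
Only g6 stuck-at-0 reproduces the observed Y1=1, Y2=0.

g6 stuck-at-0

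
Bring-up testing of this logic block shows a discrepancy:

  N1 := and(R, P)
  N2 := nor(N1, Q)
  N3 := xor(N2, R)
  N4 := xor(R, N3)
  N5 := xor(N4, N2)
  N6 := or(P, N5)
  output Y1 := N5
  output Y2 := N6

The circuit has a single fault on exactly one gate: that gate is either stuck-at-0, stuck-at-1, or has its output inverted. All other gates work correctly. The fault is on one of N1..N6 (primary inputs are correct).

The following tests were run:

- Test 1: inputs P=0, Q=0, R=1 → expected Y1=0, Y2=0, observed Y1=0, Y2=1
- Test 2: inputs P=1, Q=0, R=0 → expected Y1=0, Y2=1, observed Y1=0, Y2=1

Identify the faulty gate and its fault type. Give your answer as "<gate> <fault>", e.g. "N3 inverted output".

Fault-free values for test 1 (P=0, Q=0, R=1): N1=0, N2=1, N3=0, N4=1, N5=0, N6=0, giving Y1=0, Y2=0. Observed Y1=0, Y2=1.
Test 1: faults giving observed Y1=0, Y2=1 are {N6 stuck-at-1, N6 inverted output}.
Test 2 (P=1, Q=0, R=0): fault-free N1=0, N2=1, N3=1, N4=1, N5=0, N6=1 → Y1=0, Y2=1; observed Y1=0, Y2=1. Eliminates N6 inverted output.
Only N6 stuck-at-1 is consistent with every test.

N6 stuck-at-1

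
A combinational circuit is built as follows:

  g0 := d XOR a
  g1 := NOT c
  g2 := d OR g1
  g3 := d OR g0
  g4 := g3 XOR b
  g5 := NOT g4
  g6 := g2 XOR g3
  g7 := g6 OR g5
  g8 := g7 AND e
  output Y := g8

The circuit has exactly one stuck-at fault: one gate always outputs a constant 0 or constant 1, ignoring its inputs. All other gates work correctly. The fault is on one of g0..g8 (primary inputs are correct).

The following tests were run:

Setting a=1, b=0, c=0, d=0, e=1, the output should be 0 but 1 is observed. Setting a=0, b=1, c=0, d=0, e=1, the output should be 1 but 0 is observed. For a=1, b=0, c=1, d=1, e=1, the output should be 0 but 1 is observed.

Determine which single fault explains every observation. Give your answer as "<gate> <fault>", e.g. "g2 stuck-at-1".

g2 stuck-at-0

Fault-free values for test 1 (a=1, b=0, c=0, d=0, e=1): g0=1, g1=1, g2=1, g3=1, g4=1, g5=0, g6=0, g7=0, g8=0, giving Y=0. Observed 1.
Test 1: faults giving observed 1 are {g0 stuck-at-0, g1 stuck-at-0, g2 stuck-at-0, g3 stuck-at-0, g4 stuck-at-0, g5 stuck-at-1, g6 stuck-at-1, g7 stuck-at-1, g8 stuck-at-1}.
Test 2 (a=0, b=1, c=0, d=0, e=1): fault-free g0=0, g1=1, g2=1, g3=0, g4=1, g5=0, g6=1, g7=1, g8=1 → 1; observed 0. Eliminates g0 stuck-at-0, g3 stuck-at-0, g4 stuck-at-0, g5 stuck-at-1, g6 stuck-at-1, g7 stuck-at-1, g8 stuck-at-1.
Test 3 (a=1, b=0, c=1, d=1, e=1): fault-free g0=0, g1=0, g2=1, g3=1, g4=1, g5=0, g6=0, g7=0, g8=0 → 0; observed 1. Eliminates g1 stuck-at-0.
Only g2 stuck-at-0 is consistent with every test.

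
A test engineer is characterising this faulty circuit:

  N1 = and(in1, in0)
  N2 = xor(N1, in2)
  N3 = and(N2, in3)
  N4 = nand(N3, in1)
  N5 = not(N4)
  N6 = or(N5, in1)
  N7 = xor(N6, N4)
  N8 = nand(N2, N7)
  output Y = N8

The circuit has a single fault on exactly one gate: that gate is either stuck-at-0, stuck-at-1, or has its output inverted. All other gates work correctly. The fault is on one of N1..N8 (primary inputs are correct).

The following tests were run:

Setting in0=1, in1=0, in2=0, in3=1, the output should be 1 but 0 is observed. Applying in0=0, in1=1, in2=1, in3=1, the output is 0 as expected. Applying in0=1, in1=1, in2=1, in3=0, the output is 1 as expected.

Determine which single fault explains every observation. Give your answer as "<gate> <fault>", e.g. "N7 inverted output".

Fault-free values for test 1 (in0=1, in1=0, in2=0, in3=1): N1=0, N2=0, N3=0, N4=1, N5=0, N6=0, N7=1, N8=1, giving Y=1. Observed 0.
Test 1: faults giving observed 0 are {N1 stuck-at-1, N1 inverted output, N2 stuck-at-1, N2 inverted output, N8 stuck-at-0, N8 inverted output}.
Test 2 (in0=0, in1=1, in2=1, in3=1): fault-free N1=0, N2=1, N3=1, N4=0, N5=1, N6=1, N7=1, N8=0 → 0; observed 0. Eliminates N1 stuck-at-1, N1 inverted output, N2 inverted output, N8 inverted output.
Test 3 (in0=1, in1=1, in2=1, in3=0): fault-free N1=1, N2=0, N3=0, N4=1, N5=0, N6=1, N7=0, N8=1 → 1; observed 1. Eliminates N8 stuck-at-0.
Only N2 stuck-at-1 is consistent with every test.

N2 stuck-at-1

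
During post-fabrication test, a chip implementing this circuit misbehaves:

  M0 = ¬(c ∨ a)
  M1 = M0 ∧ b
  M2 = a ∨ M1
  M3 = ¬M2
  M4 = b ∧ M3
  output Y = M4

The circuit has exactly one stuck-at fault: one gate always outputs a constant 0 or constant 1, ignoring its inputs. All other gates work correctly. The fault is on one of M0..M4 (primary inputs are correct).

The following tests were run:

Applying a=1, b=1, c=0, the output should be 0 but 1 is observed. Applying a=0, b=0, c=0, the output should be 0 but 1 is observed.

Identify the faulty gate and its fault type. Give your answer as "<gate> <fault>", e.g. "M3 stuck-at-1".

Fault-free values for test 1 (a=1, b=1, c=0): M0=0, M1=0, M2=1, M3=0, M4=0, giving Y=0. Observed 1.
Test 1: faults giving observed 1 are {M2 stuck-at-0, M3 stuck-at-1, M4 stuck-at-1}.
Test 2 (a=0, b=0, c=0): fault-free M0=1, M1=0, M2=0, M3=1, M4=0 → 0; observed 1. Eliminates M2 stuck-at-0, M3 stuck-at-1.
Only M4 stuck-at-1 is consistent with every test.

M4 stuck-at-1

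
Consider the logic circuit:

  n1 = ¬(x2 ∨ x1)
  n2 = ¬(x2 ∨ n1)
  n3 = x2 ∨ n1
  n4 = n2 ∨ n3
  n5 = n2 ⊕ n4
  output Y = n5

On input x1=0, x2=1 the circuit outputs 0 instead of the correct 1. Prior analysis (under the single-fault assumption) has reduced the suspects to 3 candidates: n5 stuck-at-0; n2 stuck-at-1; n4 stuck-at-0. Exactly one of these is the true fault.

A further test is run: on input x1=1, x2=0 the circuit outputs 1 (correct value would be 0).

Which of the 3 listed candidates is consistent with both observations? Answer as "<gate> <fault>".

n4 stuck-at-0

Evaluate each candidate on input x1=1, x2=0:
  n5 stuck-at-0: n1=0, n2=1, n3=0, n4=1, n5=0 [stuck-at-0] → 0 — eliminated
  n2 stuck-at-1: n1=0, n2=1 [stuck-at-1], n3=0, n4=1, n5=0 → 0 — eliminated
  n4 stuck-at-0: n1=0, n2=1, n3=0, n4=0 [stuck-at-0], n5=1 → 1 — matches
Only n4 stuck-at-0 reproduces the observed 1.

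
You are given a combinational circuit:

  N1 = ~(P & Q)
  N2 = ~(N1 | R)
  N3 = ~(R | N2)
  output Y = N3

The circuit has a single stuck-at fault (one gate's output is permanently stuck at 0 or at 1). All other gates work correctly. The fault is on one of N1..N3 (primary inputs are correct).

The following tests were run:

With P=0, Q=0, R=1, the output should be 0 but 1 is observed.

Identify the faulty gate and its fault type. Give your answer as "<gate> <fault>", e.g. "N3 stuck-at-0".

Fault-free values for test 1 (P=0, Q=0, R=1): N1=1, N2=0, N3=0, giving Y=0. Observed 1.
Test 1: faults giving observed 1 are {N3 stuck-at-1}.
Only N3 stuck-at-1 is consistent with every test.

N3 stuck-at-1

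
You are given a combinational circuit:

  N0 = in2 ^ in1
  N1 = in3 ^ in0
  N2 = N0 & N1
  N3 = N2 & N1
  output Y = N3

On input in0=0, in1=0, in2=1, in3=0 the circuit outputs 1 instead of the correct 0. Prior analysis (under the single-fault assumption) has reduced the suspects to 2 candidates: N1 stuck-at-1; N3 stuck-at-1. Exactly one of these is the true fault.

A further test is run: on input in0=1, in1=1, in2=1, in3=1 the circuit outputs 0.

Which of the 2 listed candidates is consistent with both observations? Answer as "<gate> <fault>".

Evaluate each candidate on input in0=1, in1=1, in2=1, in3=1:
  N1 stuck-at-1: N0=0, N1=1 [stuck-at-1], N2=0, N3=0 → 0 — matches
  N3 stuck-at-1: N0=0, N1=0, N2=0, N3=1 [stuck-at-1] → 1 — eliminated
Only N1 stuck-at-1 reproduces the observed 0.

N1 stuck-at-1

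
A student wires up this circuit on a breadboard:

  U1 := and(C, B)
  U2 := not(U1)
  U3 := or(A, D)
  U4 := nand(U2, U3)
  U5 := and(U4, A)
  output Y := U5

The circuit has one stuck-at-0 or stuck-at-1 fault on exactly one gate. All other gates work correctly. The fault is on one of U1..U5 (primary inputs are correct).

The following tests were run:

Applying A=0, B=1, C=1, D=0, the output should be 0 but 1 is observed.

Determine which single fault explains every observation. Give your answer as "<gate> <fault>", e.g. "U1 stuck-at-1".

Fault-free values for test 1 (A=0, B=1, C=1, D=0): U1=1, U2=0, U3=0, U4=1, U5=0, giving Y=0. Observed 1.
Test 1: faults giving observed 1 are {U5 stuck-at-1}.
Only U5 stuck-at-1 is consistent with every test.

U5 stuck-at-1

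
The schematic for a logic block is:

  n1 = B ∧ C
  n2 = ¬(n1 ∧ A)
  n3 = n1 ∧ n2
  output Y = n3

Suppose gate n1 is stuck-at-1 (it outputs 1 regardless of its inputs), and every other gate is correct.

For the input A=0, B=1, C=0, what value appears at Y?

Propagate with n1 forced: n1=1 [stuck-at-1], n2=1, n3=1.
So Y = 1. (Without the fault it would be 0.)

1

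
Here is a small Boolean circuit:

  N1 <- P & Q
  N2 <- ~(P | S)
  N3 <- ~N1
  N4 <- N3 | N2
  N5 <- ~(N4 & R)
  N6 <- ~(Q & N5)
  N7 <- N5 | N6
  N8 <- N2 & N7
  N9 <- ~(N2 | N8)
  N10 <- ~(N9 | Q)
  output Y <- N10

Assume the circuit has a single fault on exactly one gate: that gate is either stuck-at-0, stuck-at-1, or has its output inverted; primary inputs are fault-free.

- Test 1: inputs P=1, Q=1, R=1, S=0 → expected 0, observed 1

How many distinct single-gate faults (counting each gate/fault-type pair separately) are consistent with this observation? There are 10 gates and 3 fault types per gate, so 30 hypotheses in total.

Fault-free: N1=1, N2=0, N3=0, N4=0, N5=1, N6=0, N7=1, N8=0, N9=1, N10=0 → 0. Observed 1.
  N1: none of the 3 fault types match ✗
  N2: none of the 3 fault types match ✗
  N3: none of the 3 fault types match ✗
  N4: none of the 3 fault types match ✗
  N5: none of the 3 fault types match ✗
  N6: none of the 3 fault types match ✗
  N7: none of the 3 fault types match ✗
  N8: none of the 3 fault types match ✗
  N9: none of the 3 fault types match ✗
  N10: stuck-at-1, inverted output ✓; others ✗
Consistent faults: {N10 stuck-at-1, N10 inverted output} — 2 in all.

2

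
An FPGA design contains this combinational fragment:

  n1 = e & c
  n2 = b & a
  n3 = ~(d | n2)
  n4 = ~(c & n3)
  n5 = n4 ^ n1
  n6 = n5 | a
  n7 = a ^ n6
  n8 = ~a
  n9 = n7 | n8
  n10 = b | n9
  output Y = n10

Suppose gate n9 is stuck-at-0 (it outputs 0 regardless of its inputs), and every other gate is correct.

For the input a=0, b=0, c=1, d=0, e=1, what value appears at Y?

0

Propagate with n9 forced: n1=1, n2=0, n3=1, n4=0, n5=1, n6=1, n7=1, n8=1, n9=0 [stuck-at-0], n10=0.
So Y = 0. (Without the fault it would be 1.)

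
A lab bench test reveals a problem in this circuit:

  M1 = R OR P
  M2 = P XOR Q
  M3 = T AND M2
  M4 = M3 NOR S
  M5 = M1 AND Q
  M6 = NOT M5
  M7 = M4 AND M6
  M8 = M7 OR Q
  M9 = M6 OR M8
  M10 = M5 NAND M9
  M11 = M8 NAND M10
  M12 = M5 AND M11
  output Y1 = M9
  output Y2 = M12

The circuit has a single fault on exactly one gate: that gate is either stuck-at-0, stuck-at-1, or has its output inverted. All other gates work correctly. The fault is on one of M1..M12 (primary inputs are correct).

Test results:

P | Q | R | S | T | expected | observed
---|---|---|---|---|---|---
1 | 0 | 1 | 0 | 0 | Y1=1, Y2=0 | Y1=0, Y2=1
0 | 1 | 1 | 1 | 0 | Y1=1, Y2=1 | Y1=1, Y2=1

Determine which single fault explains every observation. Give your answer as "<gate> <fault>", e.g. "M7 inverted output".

M5 stuck-at-1

Fault-free values for test 1 (P=1, Q=0, R=1, S=0, T=0): M1=1, M2=1, M3=0, M4=1, M5=0, M6=1, M7=1, M8=1, M9=1, M10=1, M11=0, M12=0, giving Y1=1, Y2=0. Observed Y1=0, Y2=1.
Test 1: faults giving observed Y1=0, Y2=1 are {M5 stuck-at-1, M5 inverted output}.
Test 2 (P=0, Q=1, R=1, S=1, T=0): fault-free M1=1, M2=1, M3=0, M4=0, M5=1, M6=0, M7=0, M8=1, M9=1, M10=0, M11=1, M12=1 → Y1=1, Y2=1; observed Y1=1, Y2=1. Eliminates M5 inverted output.
Only M5 stuck-at-1 is consistent with every test.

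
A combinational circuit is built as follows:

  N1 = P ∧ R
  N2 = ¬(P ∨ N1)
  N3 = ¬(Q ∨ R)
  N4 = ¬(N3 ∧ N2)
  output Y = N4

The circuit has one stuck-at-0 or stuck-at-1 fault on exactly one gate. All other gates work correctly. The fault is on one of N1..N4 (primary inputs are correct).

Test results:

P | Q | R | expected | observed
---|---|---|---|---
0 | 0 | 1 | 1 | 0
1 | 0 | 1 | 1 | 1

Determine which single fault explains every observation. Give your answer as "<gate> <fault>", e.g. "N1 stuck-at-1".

Fault-free values for test 1 (P=0, Q=0, R=1): N1=0, N2=1, N3=0, N4=1, giving Y=1. Observed 0.
Test 1: faults giving observed 0 are {N3 stuck-at-1, N4 stuck-at-0}.
Test 2 (P=1, Q=0, R=1): fault-free N1=1, N2=0, N3=0, N4=1 → 1; observed 1. Eliminates N4 stuck-at-0.
Only N3 stuck-at-1 is consistent with every test.

N3 stuck-at-1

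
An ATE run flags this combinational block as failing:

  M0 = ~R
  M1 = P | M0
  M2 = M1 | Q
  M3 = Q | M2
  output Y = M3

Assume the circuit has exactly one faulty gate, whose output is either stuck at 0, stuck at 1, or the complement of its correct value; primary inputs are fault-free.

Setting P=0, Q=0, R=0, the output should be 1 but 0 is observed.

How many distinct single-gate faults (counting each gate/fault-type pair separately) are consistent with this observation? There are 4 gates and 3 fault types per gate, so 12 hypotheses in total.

Fault-free: M0=1, M1=1, M2=1, M3=1 → 1. Observed 0.
  M0 stuck-at-0: output 0 ✓
  M0 stuck-at-1: output 1 ✗
  M0 inverted output: output 0 ✓
  M1 stuck-at-0: output 0 ✓
  M1 stuck-at-1: output 1 ✗
  M1 inverted output: output 0 ✓
  M2 stuck-at-0: output 0 ✓
  M2 stuck-at-1: output 1 ✗
  M2 inverted output: output 0 ✓
  M3 stuck-at-0: output 0 ✓
  M3 stuck-at-1: output 1 ✗
  M3 inverted output: output 0 ✓
Consistent faults: {M0 stuck-at-0, M0 inverted output, M1 stuck-at-0, M1 inverted output, M2 stuck-at-0, M2 inverted output, M3 stuck-at-0, M3 inverted output} — 8 in all.

8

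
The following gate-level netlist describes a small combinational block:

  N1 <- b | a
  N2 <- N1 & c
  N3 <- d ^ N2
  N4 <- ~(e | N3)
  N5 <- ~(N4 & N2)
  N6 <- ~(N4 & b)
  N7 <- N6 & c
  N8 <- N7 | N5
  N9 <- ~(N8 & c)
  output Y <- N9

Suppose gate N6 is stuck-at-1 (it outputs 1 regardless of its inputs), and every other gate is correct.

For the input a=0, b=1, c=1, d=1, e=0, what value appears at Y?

Propagate with N6 forced: N1=1, N2=1, N3=0, N4=1, N5=0, N6=1 [stuck-at-1], N7=1, N8=1, N9=0.
So Y = 0. (Without the fault it would be 1.)

0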